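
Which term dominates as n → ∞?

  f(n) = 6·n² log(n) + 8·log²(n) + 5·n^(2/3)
6·n² log(n)

Looking at each term:
  - 6·n² log(n) is O(n² log n)
  - 8·log²(n) is O(log² n)
  - 5·n^(2/3) is O(n^(2/3))

The term 6·n² log(n) (O(n² log n)) grows fastest and dominates all others.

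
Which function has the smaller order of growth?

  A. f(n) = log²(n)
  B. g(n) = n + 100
A

f(n) = log²(n) is O(log² n), while g(n) = n + 100 is O(n).
Since O(log² n) grows slower than O(n), f(n) is dominated.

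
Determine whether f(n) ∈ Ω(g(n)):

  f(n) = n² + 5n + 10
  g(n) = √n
True

f(n) = n² + 5n + 10 is O(n²), and g(n) = √n is O(√n).
Since O(n²) grows at least as fast as O(√n), f(n) = Ω(g(n)) is true.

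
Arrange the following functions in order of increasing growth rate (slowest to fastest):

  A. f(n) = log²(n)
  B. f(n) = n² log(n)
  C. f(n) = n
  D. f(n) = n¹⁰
A < C < B < D

Comparing growth rates:
A = log²(n) is O(log² n)
C = n is O(n)
B = n² log(n) is O(n² log n)
D = n¹⁰ is O(n¹⁰)

Therefore, the order from slowest to fastest is: A < C < B < D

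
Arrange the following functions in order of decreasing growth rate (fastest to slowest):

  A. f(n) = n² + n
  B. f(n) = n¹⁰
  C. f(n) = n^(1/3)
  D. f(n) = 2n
B > A > D > C

Comparing growth rates:
B = n¹⁰ is O(n¹⁰)
A = n² + n is O(n²)
D = 2n is O(n)
C = n^(1/3) is O(n^(1/3))

Therefore, the order from fastest to slowest is: B > A > D > C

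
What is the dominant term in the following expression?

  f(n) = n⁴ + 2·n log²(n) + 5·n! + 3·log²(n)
5·n!

Looking at each term:
  - n⁴ is O(n⁴)
  - 2·n log²(n) is O(n log² n)
  - 5·n! is O(n!)
  - 3·log²(n) is O(log² n)

The term 5·n! (O(n!)) grows fastest and dominates all others.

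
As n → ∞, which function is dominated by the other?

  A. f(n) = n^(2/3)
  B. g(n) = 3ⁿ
A

f(n) = n^(2/3) is O(n^(2/3)), while g(n) = 3ⁿ is O(3ⁿ).
Since O(n^(2/3)) grows slower than O(3ⁿ), f(n) is dominated.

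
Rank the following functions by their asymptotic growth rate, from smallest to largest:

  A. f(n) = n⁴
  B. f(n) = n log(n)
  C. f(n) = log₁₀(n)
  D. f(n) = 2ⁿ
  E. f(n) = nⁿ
C < B < A < D < E

Comparing growth rates:
C = log₁₀(n) is O(log n)
B = n log(n) is O(n log n)
A = n⁴ is O(n⁴)
D = 2ⁿ is O(2ⁿ)
E = nⁿ is O(nⁿ)

Therefore, the order from slowest to fastest is: C < B < A < D < E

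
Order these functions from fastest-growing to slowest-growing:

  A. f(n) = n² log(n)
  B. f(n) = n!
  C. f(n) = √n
B > A > C

Comparing growth rates:
B = n! is O(n!)
A = n² log(n) is O(n² log n)
C = √n is O(√n)

Therefore, the order from fastest to slowest is: B > A > C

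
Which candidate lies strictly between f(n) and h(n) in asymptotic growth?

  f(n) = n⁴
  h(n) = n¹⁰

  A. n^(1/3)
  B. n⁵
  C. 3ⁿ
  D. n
B

We need g(n) with n⁴ = o(g(n)) and g(n) = o(n¹⁰), i.e. O(n⁴) ≺ g ≺ O(n¹⁰).
Check each option:
  A. n^(1/3) — O(n^(1/3)) does not grow strictly faster than f(n)
  B. n⁵ — O(n⁵) is strictly between O(n⁴) and O(n¹⁰) ✓
  C. 3ⁿ — O(3ⁿ) does not grow strictly slower than h(n)
  D. n — O(n) does not grow strictly faster than f(n)

Only option B (n⁵) lies strictly between.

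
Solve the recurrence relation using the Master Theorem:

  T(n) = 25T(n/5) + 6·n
Θ(n²)

Master Theorem: a = 25, b = 5, f(n) = 6·n.
Compute the critical exponent d = log₅(25) = 2.
Compare f(n) = Θ(n) against n^d:
  k = 1 < d = 2, so f(n) = O(n^(d-ε)) — Case 1.
  The recursion cost dominates: T(n) = Θ(n^d) = Θ(n²).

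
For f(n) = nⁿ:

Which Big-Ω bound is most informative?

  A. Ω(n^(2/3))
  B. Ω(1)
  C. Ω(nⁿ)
C

f(n) = nⁿ is Ω(nⁿ).
All listed options are valid Big-Ω bounds (lower bounds),
but Ω(nⁿ) is the tightest (largest valid bound).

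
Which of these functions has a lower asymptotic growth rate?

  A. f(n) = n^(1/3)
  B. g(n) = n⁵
A

f(n) = n^(1/3) is O(n^(1/3)), while g(n) = n⁵ is O(n⁵).
Since O(n^(1/3)) grows slower than O(n⁵), f(n) is dominated.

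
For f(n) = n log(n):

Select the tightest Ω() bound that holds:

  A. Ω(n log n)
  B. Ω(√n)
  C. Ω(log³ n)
A

f(n) = n log(n) is Ω(n log n).
All listed options are valid Big-Ω bounds (lower bounds),
but Ω(n log n) is the tightest (largest valid bound).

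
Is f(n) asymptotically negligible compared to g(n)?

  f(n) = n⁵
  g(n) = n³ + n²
False

f(n) = n⁵ is O(n⁵), and g(n) = n³ + n² is O(n³).
Since O(n⁵) grows faster than or equal to O(n³), f(n) = o(g(n)) is false.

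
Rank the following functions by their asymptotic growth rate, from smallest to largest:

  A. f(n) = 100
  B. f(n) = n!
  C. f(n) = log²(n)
A < C < B

Comparing growth rates:
A = 100 is O(1)
C = log²(n) is O(log² n)
B = n! is O(n!)

Therefore, the order from slowest to fastest is: A < C < B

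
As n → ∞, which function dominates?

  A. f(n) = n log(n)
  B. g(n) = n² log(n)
B

f(n) = n log(n) is O(n log n), while g(n) = n² log(n) is O(n² log n).
Since O(n² log n) grows faster than O(n log n), g(n) dominates.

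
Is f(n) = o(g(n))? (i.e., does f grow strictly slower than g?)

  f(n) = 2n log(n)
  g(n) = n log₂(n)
False

f(n) = 2n log(n) is O(n log n), and g(n) = n log₂(n) is O(n log n).
Since they have the same growth rate, f(n) = o(g(n)) is false.
(f = o(g) requires f to grow strictly slower, not equal.)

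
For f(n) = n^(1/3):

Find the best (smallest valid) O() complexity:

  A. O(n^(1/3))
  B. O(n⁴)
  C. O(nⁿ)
A

f(n) = n^(1/3) is O(n^(1/3)).
All listed options are valid Big-O bounds (upper bounds),
but O(n^(1/3)) is the tightest (smallest valid bound).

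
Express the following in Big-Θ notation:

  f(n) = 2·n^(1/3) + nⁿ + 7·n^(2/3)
Θ(nⁿ)

Order the terms by growth rate: 2·n^(1/3) ≺ 7·n^(2/3) ≺ nⁿ.
The fastest-growing term nⁿ dominates as n → ∞; dropping its constant factor gives Θ(nⁿ).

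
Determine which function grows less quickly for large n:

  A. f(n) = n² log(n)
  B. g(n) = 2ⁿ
A

f(n) = n² log(n) is O(n² log n), while g(n) = 2ⁿ is O(2ⁿ).
Since O(n² log n) grows slower than O(2ⁿ), f(n) is dominated.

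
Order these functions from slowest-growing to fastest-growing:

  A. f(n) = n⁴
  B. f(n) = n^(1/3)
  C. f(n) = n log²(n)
B < C < A

Comparing growth rates:
B = n^(1/3) is O(n^(1/3))
C = n log²(n) is O(n log² n)
A = n⁴ is O(n⁴)

Therefore, the order from slowest to fastest is: B < C < A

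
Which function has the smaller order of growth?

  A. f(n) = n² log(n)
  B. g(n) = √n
B

f(n) = n² log(n) is O(n² log n), while g(n) = √n is O(√n).
Since O(√n) grows slower than O(n² log n), g(n) is dominated.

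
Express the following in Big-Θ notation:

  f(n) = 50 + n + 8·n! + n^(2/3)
Θ(n!)

Order the terms by growth rate: 50 ≺ n^(2/3) ≺ n ≺ 8·n!.
The fastest-growing term 8·n! dominates as n → ∞; dropping its constant factor gives Θ(n!).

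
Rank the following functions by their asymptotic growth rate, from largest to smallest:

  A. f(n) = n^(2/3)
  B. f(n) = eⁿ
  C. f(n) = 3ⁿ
C > B > A

Comparing growth rates:
C = 3ⁿ is O(3ⁿ)
B = eⁿ is O(eⁿ)
A = n^(2/3) is O(n^(2/3))

Therefore, the order from fastest to slowest is: C > B > A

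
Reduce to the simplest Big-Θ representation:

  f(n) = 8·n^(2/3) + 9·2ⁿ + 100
Θ(2ⁿ)

Order the terms by growth rate: 100 ≺ 8·n^(2/3) ≺ 9·2ⁿ.
The fastest-growing term 9·2ⁿ dominates as n → ∞; dropping its constant factor gives Θ(2ⁿ).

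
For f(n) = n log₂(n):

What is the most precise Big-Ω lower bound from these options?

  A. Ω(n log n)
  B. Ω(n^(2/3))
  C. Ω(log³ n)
A

f(n) = n log₂(n) is Ω(n log n).
All listed options are valid Big-Ω bounds (lower bounds),
but Ω(n log n) is the tightest (largest valid bound).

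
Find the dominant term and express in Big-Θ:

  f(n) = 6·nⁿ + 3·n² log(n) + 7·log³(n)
Θ(nⁿ)

Order the terms by growth rate: 7·log³(n) ≺ 3·n² log(n) ≺ 6·nⁿ.
The fastest-growing term 6·nⁿ dominates as n → ∞; dropping its constant factor gives Θ(nⁿ).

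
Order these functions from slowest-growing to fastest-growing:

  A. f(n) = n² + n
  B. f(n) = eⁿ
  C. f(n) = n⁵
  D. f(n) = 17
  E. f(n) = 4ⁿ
D < A < C < B < E

Comparing growth rates:
D = 17 is O(1)
A = n² + n is O(n²)
C = n⁵ is O(n⁵)
B = eⁿ is O(eⁿ)
E = 4ⁿ is O(4ⁿ)

Therefore, the order from slowest to fastest is: D < A < C < B < E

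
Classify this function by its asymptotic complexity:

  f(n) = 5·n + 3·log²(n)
O(n)

The dominant term in 5·n + 3·log²(n) is 5·n, which is Θ(n).
Lower-order terms (3·log²(n)) are asymptotically negligible.
Constants are absorbed, so the tightest bound is O(n).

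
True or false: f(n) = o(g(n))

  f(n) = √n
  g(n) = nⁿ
True

f(n) = √n is O(√n), and g(n) = nⁿ is O(nⁿ).
Since O(√n) grows strictly slower than O(nⁿ), f(n) = o(g(n)) is true.
This means lim(n→∞) f(n)/g(n) = 0.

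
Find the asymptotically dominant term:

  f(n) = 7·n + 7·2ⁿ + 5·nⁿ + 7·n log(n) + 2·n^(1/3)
5·nⁿ

Looking at each term:
  - 7·n is O(n)
  - 7·2ⁿ is O(2ⁿ)
  - 5·nⁿ is O(nⁿ)
  - 7·n log(n) is O(n log n)
  - 2·n^(1/3) is O(n^(1/3))

The term 5·nⁿ (O(nⁿ)) grows fastest and dominates all others.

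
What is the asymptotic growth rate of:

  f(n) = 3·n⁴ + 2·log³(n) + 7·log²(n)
Θ(n⁴)

Order the terms by growth rate: 7·log²(n) ≺ 2·log³(n) ≺ 3·n⁴.
The fastest-growing term 3·n⁴ dominates as n → ∞; dropping its constant factor gives Θ(n⁴).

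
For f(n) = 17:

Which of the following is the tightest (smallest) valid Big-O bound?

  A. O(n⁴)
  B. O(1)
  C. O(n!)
B

f(n) = 17 is O(1).
All listed options are valid Big-O bounds (upper bounds),
but O(1) is the tightest (smallest valid bound).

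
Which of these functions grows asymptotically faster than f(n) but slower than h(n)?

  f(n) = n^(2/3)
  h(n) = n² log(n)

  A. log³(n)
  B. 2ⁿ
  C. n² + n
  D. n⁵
C

We need g(n) with n^(2/3) = o(g(n)) and g(n) = o(n² log(n)), i.e. O(n^(2/3)) ≺ g ≺ O(n² log n).
Check each option:
  A. log³(n) — O(log³ n) does not grow strictly faster than f(n)
  B. 2ⁿ — O(2ⁿ) does not grow strictly slower than h(n)
  C. n² + n — O(n²) is strictly between O(n^(2/3)) and O(n² log n) ✓
  D. n⁵ — O(n⁵) does not grow strictly slower than h(n)

Only option C (n² + n) lies strictly between.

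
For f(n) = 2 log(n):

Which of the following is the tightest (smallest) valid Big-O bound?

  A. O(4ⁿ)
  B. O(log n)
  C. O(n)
B

f(n) = 2 log(n) is O(log n).
All listed options are valid Big-O bounds (upper bounds),
but O(log n) is the tightest (smallest valid bound).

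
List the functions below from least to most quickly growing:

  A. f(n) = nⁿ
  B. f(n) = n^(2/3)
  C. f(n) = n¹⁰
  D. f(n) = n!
B < C < D < A

Comparing growth rates:
B = n^(2/3) is O(n^(2/3))
C = n¹⁰ is O(n¹⁰)
D = n! is O(n!)
A = nⁿ is O(nⁿ)

Therefore, the order from slowest to fastest is: B < C < D < A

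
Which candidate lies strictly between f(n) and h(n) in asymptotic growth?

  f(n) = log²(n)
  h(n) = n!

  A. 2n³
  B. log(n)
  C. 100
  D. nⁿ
A

We need g(n) with log²(n) = o(g(n)) and g(n) = o(n!), i.e. O(log² n) ≺ g ≺ O(n!).
Check each option:
  A. 2n³ — O(n³) is strictly between O(log² n) and O(n!) ✓
  B. log(n) — O(log n) does not grow strictly faster than f(n)
  C. 100 — O(1) does not grow strictly faster than f(n)
  D. nⁿ — O(nⁿ) does not grow strictly slower than h(n)

Only option A (2n³) lies strictly between.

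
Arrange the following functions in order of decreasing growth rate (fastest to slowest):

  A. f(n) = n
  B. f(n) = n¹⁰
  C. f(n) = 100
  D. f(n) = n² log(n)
B > D > A > C

Comparing growth rates:
B = n¹⁰ is O(n¹⁰)
D = n² log(n) is O(n² log n)
A = n is O(n)
C = 100 is O(1)

Therefore, the order from fastest to slowest is: B > D > A > C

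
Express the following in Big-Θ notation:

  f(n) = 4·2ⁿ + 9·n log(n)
Θ(2ⁿ)

Order the terms by growth rate: 9·n log(n) ≺ 4·2ⁿ.
The fastest-growing term 4·2ⁿ dominates as n → ∞; dropping its constant factor gives Θ(2ⁿ).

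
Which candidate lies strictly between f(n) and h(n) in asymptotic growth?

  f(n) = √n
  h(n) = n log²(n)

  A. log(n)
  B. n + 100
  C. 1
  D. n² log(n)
B

We need g(n) with √n = o(g(n)) and g(n) = o(n log²(n)), i.e. O(√n) ≺ g ≺ O(n log² n).
Check each option:
  A. log(n) — O(log n) does not grow strictly faster than f(n)
  B. n + 100 — O(n) is strictly between O(√n) and O(n log² n) ✓
  C. 1 — O(1) does not grow strictly faster than f(n)
  D. n² log(n) — O(n² log n) does not grow strictly slower than h(n)

Only option B (n + 100) lies strictly between.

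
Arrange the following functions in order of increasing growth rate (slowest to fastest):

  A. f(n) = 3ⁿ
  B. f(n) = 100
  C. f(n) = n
B < C < A

Comparing growth rates:
B = 100 is O(1)
C = n is O(n)
A = 3ⁿ is O(3ⁿ)

Therefore, the order from slowest to fastest is: B < C < A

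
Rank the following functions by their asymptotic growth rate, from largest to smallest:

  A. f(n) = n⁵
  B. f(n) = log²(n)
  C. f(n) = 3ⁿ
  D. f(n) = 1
C > A > B > D

Comparing growth rates:
C = 3ⁿ is O(3ⁿ)
A = n⁵ is O(n⁵)
B = log²(n) is O(log² n)
D = 1 is O(1)

Therefore, the order from fastest to slowest is: C > A > B > D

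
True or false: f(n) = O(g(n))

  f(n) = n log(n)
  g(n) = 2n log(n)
True

f(n) = n log(n) and g(n) = 2n log(n) are both O(n log n).
Big-O permits equal growth rates (f ≤ c·g for some c), so f(n) = O(g(n)) is true.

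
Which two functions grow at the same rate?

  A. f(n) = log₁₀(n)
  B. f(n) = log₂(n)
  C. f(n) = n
A and B

Examining each function:
  A. log₁₀(n) is O(log n)
  B. log₂(n) is O(log n)
  C. n is O(n)

Functions A and B both have the same complexity class.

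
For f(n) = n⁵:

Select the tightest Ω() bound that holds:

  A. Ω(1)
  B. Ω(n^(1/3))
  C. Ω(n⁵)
C

f(n) = n⁵ is Ω(n⁵).
All listed options are valid Big-Ω bounds (lower bounds),
but Ω(n⁵) is the tightest (largest valid bound).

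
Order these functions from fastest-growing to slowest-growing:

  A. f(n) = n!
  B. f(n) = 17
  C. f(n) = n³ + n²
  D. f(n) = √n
A > C > D > B

Comparing growth rates:
A = n! is O(n!)
C = n³ + n² is O(n³)
D = √n is O(√n)
B = 17 is O(1)

Therefore, the order from fastest to slowest is: A > C > D > B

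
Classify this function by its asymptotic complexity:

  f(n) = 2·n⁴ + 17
O(n⁴)

The dominant term in 2·n⁴ + 17 is 2·n⁴, which is Θ(n⁴).
Lower-order terms (17) are asymptotically negligible.
Constants are absorbed, so the tightest bound is O(n⁴).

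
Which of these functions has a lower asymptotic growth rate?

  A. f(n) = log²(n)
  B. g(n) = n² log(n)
A

f(n) = log²(n) is O(log² n), while g(n) = n² log(n) is O(n² log n).
Since O(log² n) grows slower than O(n² log n), f(n) is dominated.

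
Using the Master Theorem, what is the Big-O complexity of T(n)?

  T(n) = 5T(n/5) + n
Θ(n log n)

Master Theorem: a = 5, b = 5, f(n) = n.
Compute the critical exponent d = log₅(5) = 1.
Compare f(n) = Θ(n) against n^d:
  k = 1 = d, so f(n) = Θ(n^d) — Case 2.
  Work is balanced across levels: T(n) = Θ(n^d log n) = Θ(n log n).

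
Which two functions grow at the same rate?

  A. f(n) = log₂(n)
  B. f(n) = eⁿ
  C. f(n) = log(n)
A and C

Examining each function:
  A. log₂(n) is O(log n)
  B. eⁿ is O(eⁿ)
  C. log(n) is O(log n)

Functions A and C both have the same complexity class.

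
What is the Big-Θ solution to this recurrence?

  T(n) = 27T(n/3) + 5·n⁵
Θ(n⁵)

Master Theorem: a = 27, b = 3, f(n) = 5·n⁵.
Compute the critical exponent d = log₃(27) = 3.
Compare f(n) = Θ(n⁵) against n^d:
  k = 5 > d = 3, so f(n) = Ω(n^(d+ε)) — Case 3.
  Regularity: a·(n/b)^5/n^5 = a/b^5 = 27/243 < 1 ✓.
  The top-level work dominates: T(n) = Θ(f(n)) = Θ(n⁵).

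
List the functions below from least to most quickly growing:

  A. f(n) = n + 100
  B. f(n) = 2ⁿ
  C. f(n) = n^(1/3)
C < A < B

Comparing growth rates:
C = n^(1/3) is O(n^(1/3))
A = n + 100 is O(n)
B = 2ⁿ is O(2ⁿ)

Therefore, the order from slowest to fastest is: C < A < B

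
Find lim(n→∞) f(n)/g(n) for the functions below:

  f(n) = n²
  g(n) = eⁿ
0

Since n² (O(n²)) grows slower than eⁿ (O(eⁿ)),
the ratio f(n)/g(n) → 0 as n → ∞.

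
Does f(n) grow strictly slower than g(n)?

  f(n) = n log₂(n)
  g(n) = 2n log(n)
False

f(n) = n log₂(n) is O(n log n), and g(n) = 2n log(n) is O(n log n).
Since they have the same growth rate, f(n) = o(g(n)) is false.
(f = o(g) requires f to grow strictly slower, not equal.)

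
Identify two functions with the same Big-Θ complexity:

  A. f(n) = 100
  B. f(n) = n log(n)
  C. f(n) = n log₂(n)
B and C

Examining each function:
  A. 100 is O(1)
  B. n log(n) is O(n log n)
  C. n log₂(n) is O(n log n)

Functions B and C both have the same complexity class.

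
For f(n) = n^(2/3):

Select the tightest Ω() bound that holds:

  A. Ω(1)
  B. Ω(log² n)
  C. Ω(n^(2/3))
C

f(n) = n^(2/3) is Ω(n^(2/3)).
All listed options are valid Big-Ω bounds (lower bounds),
but Ω(n^(2/3)) is the tightest (largest valid bound).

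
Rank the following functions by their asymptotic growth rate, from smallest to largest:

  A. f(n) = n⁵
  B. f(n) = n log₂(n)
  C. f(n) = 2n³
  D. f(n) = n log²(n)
B < D < C < A

Comparing growth rates:
B = n log₂(n) is O(n log n)
D = n log²(n) is O(n log² n)
C = 2n³ is O(n³)
A = n⁵ is O(n⁵)

Therefore, the order from slowest to fastest is: B < D < C < A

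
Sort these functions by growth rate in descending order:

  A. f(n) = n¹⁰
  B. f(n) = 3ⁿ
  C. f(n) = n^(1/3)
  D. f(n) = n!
D > B > A > C

Comparing growth rates:
D = n! is O(n!)
B = 3ⁿ is O(3ⁿ)
A = n¹⁰ is O(n¹⁰)
C = n^(1/3) is O(n^(1/3))

Therefore, the order from fastest to slowest is: D > B > A > C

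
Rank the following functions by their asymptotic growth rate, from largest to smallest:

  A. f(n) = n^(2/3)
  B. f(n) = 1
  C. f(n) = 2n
C > A > B

Comparing growth rates:
C = 2n is O(n)
A = n^(2/3) is O(n^(2/3))
B = 1 is O(1)

Therefore, the order from fastest to slowest is: C > A > B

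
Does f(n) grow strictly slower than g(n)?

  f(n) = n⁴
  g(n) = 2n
False

f(n) = n⁴ is O(n⁴), and g(n) = 2n is O(n).
Since O(n⁴) grows faster than or equal to O(n), f(n) = o(g(n)) is false.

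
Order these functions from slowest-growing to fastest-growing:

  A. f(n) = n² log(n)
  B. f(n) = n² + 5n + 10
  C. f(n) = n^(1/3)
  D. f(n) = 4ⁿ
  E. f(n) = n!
C < B < A < D < E

Comparing growth rates:
C = n^(1/3) is O(n^(1/3))
B = n² + 5n + 10 is O(n²)
A = n² log(n) is O(n² log n)
D = 4ⁿ is O(4ⁿ)
E = n! is O(n!)

Therefore, the order from slowest to fastest is: C < B < A < D < E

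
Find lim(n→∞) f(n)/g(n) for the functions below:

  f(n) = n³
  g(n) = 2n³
1/2

Since n³ and 2n³ have the same growth rate (O(n³)),
the ratio converges to a constant: 1/2.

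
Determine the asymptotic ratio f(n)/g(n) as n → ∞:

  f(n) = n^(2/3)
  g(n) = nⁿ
0

Since n^(2/3) (O(n^(2/3))) grows slower than nⁿ (O(nⁿ)),
the ratio f(n)/g(n) → 0 as n → ∞.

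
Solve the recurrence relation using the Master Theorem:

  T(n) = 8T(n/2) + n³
Θ(n³ log n)

Master Theorem: a = 8, b = 2, f(n) = n³.
Compute the critical exponent d = log₂(8) = 3.
Compare f(n) = Θ(n³) against n^d:
  k = 3 = d, so f(n) = Θ(n^d) — Case 2.
  Work is balanced across levels: T(n) = Θ(n^d log n) = Θ(n³ log n).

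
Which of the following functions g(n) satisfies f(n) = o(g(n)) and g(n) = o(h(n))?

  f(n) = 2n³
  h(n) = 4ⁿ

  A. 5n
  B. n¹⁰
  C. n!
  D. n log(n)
B

We need g(n) with 2n³ = o(g(n)) and g(n) = o(4ⁿ), i.e. O(n³) ≺ g ≺ O(4ⁿ).
Check each option:
  A. 5n — O(n) does not grow strictly faster than f(n)
  B. n¹⁰ — O(n¹⁰) is strictly between O(n³) and O(4ⁿ) ✓
  C. n! — O(n!) does not grow strictly slower than h(n)
  D. n log(n) — O(n log n) does not grow strictly faster than f(n)

Only option B (n¹⁰) lies strictly between.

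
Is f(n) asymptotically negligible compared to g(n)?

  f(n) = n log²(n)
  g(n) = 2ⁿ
True

f(n) = n log²(n) is O(n log² n), and g(n) = 2ⁿ is O(2ⁿ).
Since O(n log² n) grows strictly slower than O(2ⁿ), f(n) = o(g(n)) is true.
This means lim(n→∞) f(n)/g(n) = 0.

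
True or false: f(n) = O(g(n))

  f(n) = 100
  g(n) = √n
True

f(n) = 100 is O(1), and g(n) = √n is O(√n).
Since O(1) ⊆ O(√n) (f grows no faster than g), f(n) = O(g(n)) is true.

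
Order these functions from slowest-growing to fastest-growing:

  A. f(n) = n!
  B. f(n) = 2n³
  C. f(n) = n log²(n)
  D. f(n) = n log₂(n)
D < C < B < A

Comparing growth rates:
D = n log₂(n) is O(n log n)
C = n log²(n) is O(n log² n)
B = 2n³ is O(n³)
A = n! is O(n!)

Therefore, the order from slowest to fastest is: D < C < B < A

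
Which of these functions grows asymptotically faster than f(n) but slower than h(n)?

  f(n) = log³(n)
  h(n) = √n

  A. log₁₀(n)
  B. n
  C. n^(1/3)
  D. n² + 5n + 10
C

We need g(n) with log³(n) = o(g(n)) and g(n) = o(√n), i.e. O(log³ n) ≺ g ≺ O(√n).
Check each option:
  A. log₁₀(n) — O(log n) does not grow strictly faster than f(n)
  B. n — O(n) does not grow strictly slower than h(n)
  C. n^(1/3) — O(n^(1/3)) is strictly between O(log³ n) and O(√n) ✓
  D. n² + 5n + 10 — O(n²) does not grow strictly slower than h(n)

Only option C (n^(1/3)) lies strictly between.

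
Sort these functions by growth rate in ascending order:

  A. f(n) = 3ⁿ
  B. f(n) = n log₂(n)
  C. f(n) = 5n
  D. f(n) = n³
C < B < D < A

Comparing growth rates:
C = 5n is O(n)
B = n log₂(n) is O(n log n)
D = n³ is O(n³)
A = 3ⁿ is O(3ⁿ)

Therefore, the order from slowest to fastest is: C < B < D < A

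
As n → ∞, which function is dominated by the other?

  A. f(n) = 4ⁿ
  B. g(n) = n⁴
B

f(n) = 4ⁿ is O(4ⁿ), while g(n) = n⁴ is O(n⁴).
Since O(n⁴) grows slower than O(4ⁿ), g(n) is dominated.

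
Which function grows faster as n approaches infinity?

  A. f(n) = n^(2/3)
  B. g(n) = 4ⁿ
B

f(n) = n^(2/3) is O(n^(2/3)), while g(n) = 4ⁿ is O(4ⁿ).
Since O(4ⁿ) grows faster than O(n^(2/3)), g(n) dominates.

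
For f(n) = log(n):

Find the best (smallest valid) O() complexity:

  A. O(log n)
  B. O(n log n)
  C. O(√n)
A

f(n) = log(n) is O(log n).
All listed options are valid Big-O bounds (upper bounds),
but O(log n) is the tightest (smallest valid bound).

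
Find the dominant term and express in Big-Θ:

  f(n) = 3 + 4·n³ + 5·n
Θ(n³)

Order the terms by growth rate: 3 ≺ 5·n ≺ 4·n³.
The fastest-growing term 4·n³ dominates as n → ∞; dropping its constant factor gives Θ(n³).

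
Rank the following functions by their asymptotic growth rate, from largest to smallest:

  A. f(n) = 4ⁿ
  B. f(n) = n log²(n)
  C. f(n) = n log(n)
A > B > C

Comparing growth rates:
A = 4ⁿ is O(4ⁿ)
B = n log²(n) is O(n log² n)
C = n log(n) is O(n log n)

Therefore, the order from fastest to slowest is: A > B > C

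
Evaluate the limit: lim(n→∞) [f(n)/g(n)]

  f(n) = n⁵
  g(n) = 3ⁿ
0

Since n⁵ (O(n⁵)) grows slower than 3ⁿ (O(3ⁿ)),
the ratio f(n)/g(n) → 0 as n → ∞.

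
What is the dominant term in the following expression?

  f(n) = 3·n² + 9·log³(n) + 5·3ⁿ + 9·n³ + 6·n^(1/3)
5·3ⁿ

Looking at each term:
  - 3·n² is O(n²)
  - 9·log³(n) is O(log³ n)
  - 5·3ⁿ is O(3ⁿ)
  - 9·n³ is O(n³)
  - 6·n^(1/3) is O(n^(1/3))

The term 5·3ⁿ (O(3ⁿ)) grows fastest and dominates all others.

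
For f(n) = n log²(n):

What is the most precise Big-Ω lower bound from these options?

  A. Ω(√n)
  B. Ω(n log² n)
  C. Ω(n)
B

f(n) = n log²(n) is Ω(n log² n).
All listed options are valid Big-Ω bounds (lower bounds),
but Ω(n log² n) is the tightest (largest valid bound).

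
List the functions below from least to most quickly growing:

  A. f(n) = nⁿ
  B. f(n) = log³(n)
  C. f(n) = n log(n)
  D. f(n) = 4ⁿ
B < C < D < A

Comparing growth rates:
B = log³(n) is O(log³ n)
C = n log(n) is O(n log n)
D = 4ⁿ is O(4ⁿ)
A = nⁿ is O(nⁿ)

Therefore, the order from slowest to fastest is: B < C < D < A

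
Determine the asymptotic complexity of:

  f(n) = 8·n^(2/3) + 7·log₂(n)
O(n^(2/3))

The dominant term in 8·n^(2/3) + 7·log₂(n) is 8·n^(2/3), which is Θ(n^(2/3)).
Lower-order terms (7·log₂(n)) are asymptotically negligible.
Constants are absorbed, so the tightest bound is O(n^(2/3)).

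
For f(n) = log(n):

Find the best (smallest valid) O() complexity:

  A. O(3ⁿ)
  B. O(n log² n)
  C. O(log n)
C

f(n) = log(n) is O(log n).
All listed options are valid Big-O bounds (upper bounds),
but O(log n) is the tightest (smallest valid bound).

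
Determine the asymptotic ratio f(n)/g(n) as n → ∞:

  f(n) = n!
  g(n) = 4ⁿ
∞

Since n! (O(n!)) grows faster than 4ⁿ (O(4ⁿ)),
the ratio f(n)/g(n) → ∞ as n → ∞.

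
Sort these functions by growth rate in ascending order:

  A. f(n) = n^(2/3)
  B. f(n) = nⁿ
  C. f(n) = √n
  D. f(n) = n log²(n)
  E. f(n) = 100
E < C < A < D < B

Comparing growth rates:
E = 100 is O(1)
C = √n is O(√n)
A = n^(2/3) is O(n^(2/3))
D = n log²(n) is O(n log² n)
B = nⁿ is O(nⁿ)

Therefore, the order from slowest to fastest is: E < C < A < D < B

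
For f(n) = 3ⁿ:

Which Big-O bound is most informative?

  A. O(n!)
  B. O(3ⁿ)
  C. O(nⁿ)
B

f(n) = 3ⁿ is O(3ⁿ).
All listed options are valid Big-O bounds (upper bounds),
but O(3ⁿ) is the tightest (smallest valid bound).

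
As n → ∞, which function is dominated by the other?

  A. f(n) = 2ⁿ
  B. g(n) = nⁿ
A

f(n) = 2ⁿ is O(2ⁿ), while g(n) = nⁿ is O(nⁿ).
Since O(2ⁿ) grows slower than O(nⁿ), f(n) is dominated.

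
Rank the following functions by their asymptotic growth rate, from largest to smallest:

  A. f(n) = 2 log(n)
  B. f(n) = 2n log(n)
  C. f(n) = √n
B > C > A

Comparing growth rates:
B = 2n log(n) is O(n log n)
C = √n is O(√n)
A = 2 log(n) is O(log n)

Therefore, the order from fastest to slowest is: B > C > A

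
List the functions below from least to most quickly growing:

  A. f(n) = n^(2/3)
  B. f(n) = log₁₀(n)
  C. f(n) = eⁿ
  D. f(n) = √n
B < D < A < C

Comparing growth rates:
B = log₁₀(n) is O(log n)
D = √n is O(√n)
A = n^(2/3) is O(n^(2/3))
C = eⁿ is O(eⁿ)

Therefore, the order from slowest to fastest is: B < D < A < C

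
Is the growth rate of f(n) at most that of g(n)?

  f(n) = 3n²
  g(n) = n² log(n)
True

f(n) = 3n² is O(n²), and g(n) = n² log(n) is O(n² log n).
Since O(n²) ⊆ O(n² log n) (f grows no faster than g), f(n) = O(g(n)) is true.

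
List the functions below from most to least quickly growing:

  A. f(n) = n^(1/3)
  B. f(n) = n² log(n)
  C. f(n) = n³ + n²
C > B > A

Comparing growth rates:
C = n³ + n² is O(n³)
B = n² log(n) is O(n² log n)
A = n^(1/3) is O(n^(1/3))

Therefore, the order from fastest to slowest is: C > B > A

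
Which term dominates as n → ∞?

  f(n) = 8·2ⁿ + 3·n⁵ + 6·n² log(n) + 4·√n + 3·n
8·2ⁿ

Looking at each term:
  - 8·2ⁿ is O(2ⁿ)
  - 3·n⁵ is O(n⁵)
  - 6·n² log(n) is O(n² log n)
  - 4·√n is O(√n)
  - 3·n is O(n)

The term 8·2ⁿ (O(2ⁿ)) grows fastest and dominates all others.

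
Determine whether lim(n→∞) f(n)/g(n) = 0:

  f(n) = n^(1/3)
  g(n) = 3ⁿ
True

f(n) = n^(1/3) is O(n^(1/3)), and g(n) = 3ⁿ is O(3ⁿ).
Since O(n^(1/3)) grows strictly slower than O(3ⁿ), f(n) = o(g(n)) is true.
This means lim(n→∞) f(n)/g(n) = 0.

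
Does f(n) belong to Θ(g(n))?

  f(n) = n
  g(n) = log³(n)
False

f(n) = n is O(n), and g(n) = log³(n) is O(log³ n).
Since they have different growth rates, f(n) = Θ(g(n)) is false.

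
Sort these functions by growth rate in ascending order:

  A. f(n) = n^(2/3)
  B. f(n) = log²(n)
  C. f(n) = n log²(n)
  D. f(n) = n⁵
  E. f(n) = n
B < A < E < C < D

Comparing growth rates:
B = log²(n) is O(log² n)
A = n^(2/3) is O(n^(2/3))
E = n is O(n)
C = n log²(n) is O(n log² n)
D = n⁵ is O(n⁵)

Therefore, the order from slowest to fastest is: B < A < E < C < D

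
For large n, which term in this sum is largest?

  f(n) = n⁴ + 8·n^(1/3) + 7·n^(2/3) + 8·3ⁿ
8·3ⁿ

Looking at each term:
  - n⁴ is O(n⁴)
  - 8·n^(1/3) is O(n^(1/3))
  - 7·n^(2/3) is O(n^(2/3))
  - 8·3ⁿ is O(3ⁿ)

The term 8·3ⁿ (O(3ⁿ)) grows fastest and dominates all others.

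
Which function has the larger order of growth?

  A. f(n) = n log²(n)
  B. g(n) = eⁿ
B

f(n) = n log²(n) is O(n log² n), while g(n) = eⁿ is O(eⁿ).
Since O(eⁿ) grows faster than O(n log² n), g(n) dominates.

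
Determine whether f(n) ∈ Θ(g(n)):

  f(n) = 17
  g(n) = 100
True

f(n) = 17 and g(n) = 100 are both O(1).
Since they have the same asymptotic growth rate, f(n) = Θ(g(n)) is true.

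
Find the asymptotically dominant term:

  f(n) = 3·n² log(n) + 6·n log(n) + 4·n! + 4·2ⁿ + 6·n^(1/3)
4·n!

Looking at each term:
  - 3·n² log(n) is O(n² log n)
  - 6·n log(n) is O(n log n)
  - 4·n! is O(n!)
  - 4·2ⁿ is O(2ⁿ)
  - 6·n^(1/3) is O(n^(1/3))

The term 4·n! (O(n!)) grows fastest and dominates all others.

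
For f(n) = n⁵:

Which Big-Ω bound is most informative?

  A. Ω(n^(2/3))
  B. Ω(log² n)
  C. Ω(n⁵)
C

f(n) = n⁵ is Ω(n⁵).
All listed options are valid Big-Ω bounds (lower bounds),
but Ω(n⁵) is the tightest (largest valid bound).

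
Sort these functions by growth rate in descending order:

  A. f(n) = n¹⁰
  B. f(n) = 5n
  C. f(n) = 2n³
A > C > B

Comparing growth rates:
A = n¹⁰ is O(n¹⁰)
C = 2n³ is O(n³)
B = 5n is O(n)

Therefore, the order from fastest to slowest is: A > C > B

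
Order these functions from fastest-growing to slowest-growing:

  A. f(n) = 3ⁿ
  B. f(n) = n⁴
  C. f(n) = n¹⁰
A > C > B

Comparing growth rates:
A = 3ⁿ is O(3ⁿ)
C = n¹⁰ is O(n¹⁰)
B = n⁴ is O(n⁴)

Therefore, the order from fastest to slowest is: A > C > B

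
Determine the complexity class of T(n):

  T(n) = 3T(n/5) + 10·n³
Θ(n³)

Master Theorem: a = 3, b = 5, f(n) = 10·n³.
Compute the critical exponent d = log₅(3) = 0.683.
Compare f(n) = Θ(n³) against n^d:
  k = 3 > d = 0.683, so f(n) = Ω(n^(d+ε)) — Case 3.
  Regularity: a·(n/b)^3/n^3 = a/b^3 = 3/125 < 1 ✓.
  The top-level work dominates: T(n) = Θ(f(n)) = Θ(n³).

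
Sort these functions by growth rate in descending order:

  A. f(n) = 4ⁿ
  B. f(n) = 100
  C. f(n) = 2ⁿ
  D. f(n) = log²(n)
A > C > D > B

Comparing growth rates:
A = 4ⁿ is O(4ⁿ)
C = 2ⁿ is O(2ⁿ)
D = log²(n) is O(log² n)
B = 100 is O(1)

Therefore, the order from fastest to slowest is: A > C > D > B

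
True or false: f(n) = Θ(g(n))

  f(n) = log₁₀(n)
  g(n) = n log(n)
False

f(n) = log₁₀(n) is O(log n), and g(n) = n log(n) is O(n log n).
Since they have different growth rates, f(n) = Θ(g(n)) is false.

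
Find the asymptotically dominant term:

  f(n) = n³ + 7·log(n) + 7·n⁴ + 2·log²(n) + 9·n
7·n⁴

Looking at each term:
  - n³ is O(n³)
  - 7·log(n) is O(log n)
  - 7·n⁴ is O(n⁴)
  - 2·log²(n) is O(log² n)
  - 9·n is O(n)

The term 7·n⁴ (O(n⁴)) grows fastest and dominates all others.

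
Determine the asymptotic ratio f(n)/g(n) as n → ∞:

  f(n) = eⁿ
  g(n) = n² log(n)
∞

Since eⁿ (O(eⁿ)) grows faster than n² log(n) (O(n² log n)),
the ratio f(n)/g(n) → ∞ as n → ∞.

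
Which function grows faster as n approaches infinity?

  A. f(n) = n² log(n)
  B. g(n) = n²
A

f(n) = n² log(n) is O(n² log n), while g(n) = n² is O(n²).
Since O(n² log n) grows faster than O(n²), f(n) dominates.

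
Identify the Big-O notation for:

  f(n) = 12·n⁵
O(n⁵)

The dominant term in 12·n⁵ is 12·n⁵, which is Θ(n⁵).
Constants are absorbed, so the tightest bound is O(n⁵).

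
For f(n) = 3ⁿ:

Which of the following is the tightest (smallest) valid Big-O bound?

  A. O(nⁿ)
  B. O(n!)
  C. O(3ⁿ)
C

f(n) = 3ⁿ is O(3ⁿ).
All listed options are valid Big-O bounds (upper bounds),
but O(3ⁿ) is the tightest (smallest valid bound).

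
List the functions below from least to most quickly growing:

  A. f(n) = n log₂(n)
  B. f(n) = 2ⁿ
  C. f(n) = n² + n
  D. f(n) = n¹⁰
A < C < D < B

Comparing growth rates:
A = n log₂(n) is O(n log n)
C = n² + n is O(n²)
D = n¹⁰ is O(n¹⁰)
B = 2ⁿ is O(2ⁿ)

Therefore, the order from slowest to fastest is: A < C < D < B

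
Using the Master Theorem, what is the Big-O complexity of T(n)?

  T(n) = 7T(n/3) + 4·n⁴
Θ(n⁴)

Master Theorem: a = 7, b = 3, f(n) = 4·n⁴.
Compute the critical exponent d = log₃(7) = 1.771.
Compare f(n) = Θ(n⁴) against n^d:
  k = 4 > d = 1.771, so f(n) = Ω(n^(d+ε)) — Case 3.
  Regularity: a·(n/b)^4/n^4 = a/b^4 = 7/81 < 1 ✓.
  The top-level work dominates: T(n) = Θ(f(n)) = Θ(n⁴).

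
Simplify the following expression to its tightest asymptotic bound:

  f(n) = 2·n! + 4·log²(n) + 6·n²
Θ(n!)

Order the terms by growth rate: 4·log²(n) ≺ 6·n² ≺ 2·n!.
The fastest-growing term 2·n! dominates as n → ∞; dropping its constant factor gives Θ(n!).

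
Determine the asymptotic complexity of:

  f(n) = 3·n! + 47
O(n!)

The dominant term in 3·n! + 47 is 3·n!, which is Θ(n!).
Lower-order terms (47) are asymptotically negligible.
Constants are absorbed, so the tightest bound is O(n!).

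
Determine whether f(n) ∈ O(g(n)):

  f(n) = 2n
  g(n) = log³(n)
False

f(n) = 2n is O(n), and g(n) = log³(n) is O(log³ n).
Since O(n) grows faster than O(log³ n), f(n) = O(g(n)) is false.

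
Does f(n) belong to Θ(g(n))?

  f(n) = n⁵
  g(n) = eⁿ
False

f(n) = n⁵ is O(n⁵), and g(n) = eⁿ is O(eⁿ).
Since they have different growth rates, f(n) = Θ(g(n)) is false.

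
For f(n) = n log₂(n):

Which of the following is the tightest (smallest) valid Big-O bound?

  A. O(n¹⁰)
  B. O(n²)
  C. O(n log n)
C

f(n) = n log₂(n) is O(n log n).
All listed options are valid Big-O bounds (upper bounds),
but O(n log n) is the tightest (smallest valid bound).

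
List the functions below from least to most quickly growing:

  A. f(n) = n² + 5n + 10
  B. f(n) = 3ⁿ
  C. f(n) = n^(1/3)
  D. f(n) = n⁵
C < A < D < B

Comparing growth rates:
C = n^(1/3) is O(n^(1/3))
A = n² + 5n + 10 is O(n²)
D = n⁵ is O(n⁵)
B = 3ⁿ is O(3ⁿ)

Therefore, the order from slowest to fastest is: C < A < D < B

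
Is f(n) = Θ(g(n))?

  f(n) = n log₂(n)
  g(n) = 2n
False

f(n) = n log₂(n) is O(n log n), and g(n) = 2n is O(n).
Since they have different growth rates, f(n) = Θ(g(n)) is false.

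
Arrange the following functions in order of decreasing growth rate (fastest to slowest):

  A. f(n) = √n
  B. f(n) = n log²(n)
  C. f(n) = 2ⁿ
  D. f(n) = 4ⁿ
D > C > B > A

Comparing growth rates:
D = 4ⁿ is O(4ⁿ)
C = 2ⁿ is O(2ⁿ)
B = n log²(n) is O(n log² n)
A = √n is O(√n)

Therefore, the order from fastest to slowest is: D > C > B > A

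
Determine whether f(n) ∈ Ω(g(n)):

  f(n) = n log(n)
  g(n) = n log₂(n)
True

f(n) = n log(n) and g(n) = n log₂(n) are both O(n log n).
Big-Ω permits equal growth rates (f ≥ c·g for some c > 0), so f(n) = Ω(g(n)) is true.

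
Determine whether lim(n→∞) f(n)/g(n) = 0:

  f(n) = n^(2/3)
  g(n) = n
True

f(n) = n^(2/3) is O(n^(2/3)), and g(n) = n is O(n).
Since O(n^(2/3)) grows strictly slower than O(n), f(n) = o(g(n)) is true.
This means lim(n→∞) f(n)/g(n) = 0.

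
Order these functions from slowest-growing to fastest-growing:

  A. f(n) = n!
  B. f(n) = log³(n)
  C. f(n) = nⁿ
B < A < C

Comparing growth rates:
B = log³(n) is O(log³ n)
A = n! is O(n!)
C = nⁿ is O(nⁿ)

Therefore, the order from slowest to fastest is: B < A < C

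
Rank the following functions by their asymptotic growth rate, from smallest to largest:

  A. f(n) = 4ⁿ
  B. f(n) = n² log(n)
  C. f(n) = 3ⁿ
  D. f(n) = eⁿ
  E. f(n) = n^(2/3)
E < B < D < C < A

Comparing growth rates:
E = n^(2/3) is O(n^(2/3))
B = n² log(n) is O(n² log n)
D = eⁿ is O(eⁿ)
C = 3ⁿ is O(3ⁿ)
A = 4ⁿ is O(4ⁿ)

Therefore, the order from slowest to fastest is: E < B < D < C < A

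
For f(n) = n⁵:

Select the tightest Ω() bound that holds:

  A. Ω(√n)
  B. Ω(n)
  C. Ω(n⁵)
C

f(n) = n⁵ is Ω(n⁵).
All listed options are valid Big-Ω bounds (lower bounds),
but Ω(n⁵) is the tightest (largest valid bound).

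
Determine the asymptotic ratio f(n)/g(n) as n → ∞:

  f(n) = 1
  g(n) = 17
1/17

Since 1 and 17 have the same growth rate (O(1)),
the ratio converges to a constant: 1/17.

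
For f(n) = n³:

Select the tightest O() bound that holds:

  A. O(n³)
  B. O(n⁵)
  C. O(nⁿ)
A

f(n) = n³ is O(n³).
All listed options are valid Big-O bounds (upper bounds),
but O(n³) is the tightest (smallest valid bound).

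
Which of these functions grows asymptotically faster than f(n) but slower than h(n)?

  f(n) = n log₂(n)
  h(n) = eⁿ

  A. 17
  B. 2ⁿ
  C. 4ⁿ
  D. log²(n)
B

We need g(n) with n log₂(n) = o(g(n)) and g(n) = o(eⁿ), i.e. O(n log n) ≺ g ≺ O(eⁿ).
Check each option:
  A. 17 — O(1) does not grow strictly faster than f(n)
  B. 2ⁿ — O(2ⁿ) is strictly between O(n log n) and O(eⁿ) ✓
  C. 4ⁿ — O(4ⁿ) does not grow strictly slower than h(n)
  D. log²(n) — O(log² n) does not grow strictly faster than f(n)

Only option B (2ⁿ) lies strictly between.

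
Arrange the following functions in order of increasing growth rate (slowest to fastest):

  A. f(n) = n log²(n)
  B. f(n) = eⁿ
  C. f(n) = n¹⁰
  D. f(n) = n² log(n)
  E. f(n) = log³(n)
E < A < D < C < B

Comparing growth rates:
E = log³(n) is O(log³ n)
A = n log²(n) is O(n log² n)
D = n² log(n) is O(n² log n)
C = n¹⁰ is O(n¹⁰)
B = eⁿ is O(eⁿ)

Therefore, the order from slowest to fastest is: E < A < D < C < B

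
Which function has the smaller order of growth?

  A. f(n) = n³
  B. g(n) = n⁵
A

f(n) = n³ is O(n³), while g(n) = n⁵ is O(n⁵).
Since O(n³) grows slower than O(n⁵), f(n) is dominated.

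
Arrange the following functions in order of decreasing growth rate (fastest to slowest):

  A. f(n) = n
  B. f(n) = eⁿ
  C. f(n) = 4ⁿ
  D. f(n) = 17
C > B > A > D

Comparing growth rates:
C = 4ⁿ is O(4ⁿ)
B = eⁿ is O(eⁿ)
A = n is O(n)
D = 17 is O(1)

Therefore, the order from fastest to slowest is: C > B > A > D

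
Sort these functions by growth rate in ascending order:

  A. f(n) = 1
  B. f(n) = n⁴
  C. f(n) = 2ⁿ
A < B < C

Comparing growth rates:
A = 1 is O(1)
B = n⁴ is O(n⁴)
C = 2ⁿ is O(2ⁿ)

Therefore, the order from slowest to fastest is: A < B < C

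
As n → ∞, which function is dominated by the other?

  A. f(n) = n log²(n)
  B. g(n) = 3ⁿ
A

f(n) = n log²(n) is O(n log² n), while g(n) = 3ⁿ is O(3ⁿ).
Since O(n log² n) grows slower than O(3ⁿ), f(n) is dominated.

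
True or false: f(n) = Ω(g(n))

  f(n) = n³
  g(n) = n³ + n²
True

f(n) = n³ and g(n) = n³ + n² are both O(n³).
Big-Ω permits equal growth rates (f ≥ c·g for some c > 0), so f(n) = Ω(g(n)) is true.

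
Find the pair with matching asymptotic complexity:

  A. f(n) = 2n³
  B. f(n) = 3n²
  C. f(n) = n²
B and C

Examining each function:
  A. 2n³ is O(n³)
  B. 3n² is O(n²)
  C. n² is O(n²)

Functions B and C both have the same complexity class.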